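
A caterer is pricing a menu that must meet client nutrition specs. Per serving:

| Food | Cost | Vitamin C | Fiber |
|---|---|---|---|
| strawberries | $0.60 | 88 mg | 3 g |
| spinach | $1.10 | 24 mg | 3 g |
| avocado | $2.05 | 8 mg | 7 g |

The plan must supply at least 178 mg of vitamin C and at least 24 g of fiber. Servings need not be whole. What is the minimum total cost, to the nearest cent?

strawberries only: max(178/88, 24/3) = 8 servings → $4.80.
spinach only: max(178/24, 24/3) = 8 servings → $8.80.
avocado only: max(178/8, 24/7) = 22.25 servings → $45.61.
strawberries + spinach: intersection lies outside the first quadrant.
strawberries + avocado with both tight: 1.78 servings and 2.666 servings → $6.53.
spinach + avocado with both tight: 7.319 servings and 0.2917 servings → $8.65.
So the least-cost plan costs $4.80.

$4.80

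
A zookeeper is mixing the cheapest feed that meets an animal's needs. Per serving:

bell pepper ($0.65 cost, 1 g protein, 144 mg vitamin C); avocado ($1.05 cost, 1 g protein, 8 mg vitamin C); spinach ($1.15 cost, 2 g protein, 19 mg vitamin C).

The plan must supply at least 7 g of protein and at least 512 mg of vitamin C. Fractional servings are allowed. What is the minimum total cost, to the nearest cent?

Check every corner: each single food scaled to meet both minima, and each pair solved so both constraints bind.
bell pepper only: max(7/1, 512/144) = 7 servings → $4.55.
avocado only: max(7/1, 512/8) = 64 servings → $67.20.
spinach only: max(7/2, 512/19) = 26.95 servings → $30.99.
bell pepper + avocado with both tight: 3.353 servings and 3.647 servings → $6.01.
bell pepper + spinach with both tight: 3.312 servings and 1.844 servings → $4.27.
avocado + spinach: the both-tight solution has a negative serving — not a feasible corner.
So the least-cost plan costs $4.27.

$4.27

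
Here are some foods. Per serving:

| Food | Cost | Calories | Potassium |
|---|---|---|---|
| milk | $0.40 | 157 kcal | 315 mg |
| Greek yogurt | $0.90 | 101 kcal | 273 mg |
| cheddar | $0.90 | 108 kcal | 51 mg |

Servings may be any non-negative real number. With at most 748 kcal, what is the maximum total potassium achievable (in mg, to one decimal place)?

2021.8 mg

Potassium per kcal: Greek yogurt 2.703, milk 2.006, cheddar 0.4722.
With no serving limits, spend the whole calories allowance on Greek yogurt: 748 kcal / 101 kcal × 273 mg = 2021.8 mg.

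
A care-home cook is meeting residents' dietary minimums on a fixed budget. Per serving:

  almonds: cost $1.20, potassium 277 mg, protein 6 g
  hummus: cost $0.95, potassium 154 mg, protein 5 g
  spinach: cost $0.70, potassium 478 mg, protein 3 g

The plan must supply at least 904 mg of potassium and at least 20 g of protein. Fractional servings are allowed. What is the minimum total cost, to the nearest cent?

$3.90

Minimising a linear cost over {potassium ≥ 904, protein ≥ 20, servings ≥ 0} — the optimum is at a vertex, using one or two foods.
almonds only: max(904/277, 20/6) = 3.333 servings → $4.00.
hummus only: max(904/154, 20/5) = 5.87 servings → $5.58.
spinach only: max(904/478, 20/3) = 6.667 servings → $4.67.
almonds + hummus with both tight: 3.124 servings and 0.2516 servings → $3.99.
almonds + spinach with both targets exact would need a negative amount; discard.
hummus + spinach with both tight: 3.552 servings and 0.7469 servings → $3.90.
The minimum over all feasible corners is $3.90.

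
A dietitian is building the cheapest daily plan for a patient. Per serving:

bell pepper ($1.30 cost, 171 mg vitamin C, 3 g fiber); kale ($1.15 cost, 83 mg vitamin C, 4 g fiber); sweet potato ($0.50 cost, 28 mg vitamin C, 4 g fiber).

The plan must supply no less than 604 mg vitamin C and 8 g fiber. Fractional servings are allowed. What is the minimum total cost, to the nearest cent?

$4.59

With two linear requirements the optimum uses one or two foods; enumerate the corners.
bell pepper only: max(604/171, 8/3) = 3.532 servings → $4.59.
kale only: max(604/83, 8/4) = 7.277 servings → $8.37.
sweet potato only: max(604/28, 8/4) = 21.57 servings → $10.79.
bell pepper + kale: the both-tight solution has a negative serving — not a feasible corner.
bell pepper + sweet potato: intersection lies outside the first quadrant.
kale + sweet potato with both targets exact would need a negative amount; discard.
So the least-cost plan costs $4.59.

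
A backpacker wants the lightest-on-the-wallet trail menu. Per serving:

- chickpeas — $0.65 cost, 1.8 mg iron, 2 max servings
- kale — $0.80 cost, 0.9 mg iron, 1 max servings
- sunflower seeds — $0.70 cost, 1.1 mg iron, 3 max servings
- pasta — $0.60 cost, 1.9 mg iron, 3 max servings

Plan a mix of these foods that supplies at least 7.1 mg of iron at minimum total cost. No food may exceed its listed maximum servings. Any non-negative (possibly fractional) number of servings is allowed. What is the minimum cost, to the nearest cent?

$2.31

Cost per mg of iron: pasta $0.3158, chickpeas $0.3611, sunflower seeds $0.6364, kale $0.8889.
Take 3 servings of pasta: +5.7 mg iron for $1.80 (total $1.80, still need 1.4 mg).
Take 0.7778 servings of chickpeas: +1.4 mg iron for $0.51 (total $2.31, still need 0.0 mg).
Filling from the cheapest source first is optimal under one linear minimum: $2.31.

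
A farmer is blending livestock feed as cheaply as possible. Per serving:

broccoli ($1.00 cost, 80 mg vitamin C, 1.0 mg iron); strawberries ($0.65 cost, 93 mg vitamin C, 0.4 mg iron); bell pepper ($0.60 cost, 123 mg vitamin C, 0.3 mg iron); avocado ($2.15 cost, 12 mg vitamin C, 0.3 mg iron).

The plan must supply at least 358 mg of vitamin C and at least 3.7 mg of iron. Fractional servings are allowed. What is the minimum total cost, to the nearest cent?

$3.89

With two linear requirements the optimum uses one or two foods; enumerate the corners.
broccoli only: max(358/80, 3.7/1.0) = 4.475 servings → $4.47.
strawberries only: max(358/93, 3.7/0.4) = 9.25 servings → $6.01.
bell pepper only: max(358/123, 3.7/0.3) = 12.33 servings → $7.40.
avocado only: max(358/12, 3.7/0.3) = 29.83 servings → $64.14.
broccoli + strawberries with both tight: 3.293 servings and 1.016 servings → $3.95.
broccoli + bell pepper with both tight: 3.512 servings and 0.6263 servings → $3.89.
broccoli + avocado: intersection lies outside the first quadrant.
strawberries + bell pepper with both targets exact would need a negative amount; discard.
strawberries + avocado with both tight: 2.727 servings and 8.697 servings → $20.47.
bell pepper + avocado with both tight: 1.892 servings and 10.44 servings → $23.58.
So the least-cost plan costs $3.89.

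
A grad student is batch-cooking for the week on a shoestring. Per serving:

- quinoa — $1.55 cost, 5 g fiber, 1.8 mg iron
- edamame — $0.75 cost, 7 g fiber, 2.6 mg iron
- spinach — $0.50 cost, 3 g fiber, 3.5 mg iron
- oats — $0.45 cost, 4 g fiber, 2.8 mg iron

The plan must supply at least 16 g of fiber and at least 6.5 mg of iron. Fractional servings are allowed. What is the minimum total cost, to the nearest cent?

For a min-cost LP with two ≥-constraints, a basic feasible solution has at most two positive variables.
quinoa only: max(16/5, 6.5/1.8) = 3.611 servings → $5.60.
edamame only: max(16/7, 6.5/2.6) = 2.5 servings → $1.88.
spinach only: max(16/3, 6.5/3.5) = 5.333 servings → $2.67.
oats only: max(16/4, 6.5/2.8) = 4 servings → $1.80.
quinoa + edamame: intersection lies outside the first quadrant.
quinoa + spinach with both tight: 3.017 servings and 0.3058 servings → $4.83.
quinoa + oats with both tight: 2.765 servings and 0.5441 servings → $4.53.
edamame + spinach with both tight: 2.186 servings and 0.2335 servings → $1.76.
edamame + oats with both tight: 2.043 servings and 0.4239 servings → $1.72.
spinach + oats: intersection lies outside the first quadrant.
Cheapest feasible corner: $1.72.

$1.72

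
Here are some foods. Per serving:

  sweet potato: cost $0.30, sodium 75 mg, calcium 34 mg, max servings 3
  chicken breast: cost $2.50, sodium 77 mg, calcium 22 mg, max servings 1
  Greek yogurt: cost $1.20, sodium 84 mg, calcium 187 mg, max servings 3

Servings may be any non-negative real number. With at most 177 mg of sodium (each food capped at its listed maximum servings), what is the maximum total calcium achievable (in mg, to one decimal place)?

394.0 mg

Calcium per mg sodium: Greek yogurt 2.226, sweet potato 0.4533, chicken breast 0.2857.
Take 2.107 servings of Greek yogurt: uses 177 mg sodium, +394.0 mg calcium (running total 394.0 mg).
Filling greedily by calcium-per-mg sodium is optimal for one linear limit, giving 394.0 mg.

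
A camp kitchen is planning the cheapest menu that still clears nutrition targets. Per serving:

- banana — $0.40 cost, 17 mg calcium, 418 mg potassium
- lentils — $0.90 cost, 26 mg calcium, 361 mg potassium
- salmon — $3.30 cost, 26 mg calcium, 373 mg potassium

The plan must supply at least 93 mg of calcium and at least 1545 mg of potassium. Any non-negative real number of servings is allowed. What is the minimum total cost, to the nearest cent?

$2.19

A basic optimal solution has at most two foods positive. Try each food alone and each pair with both targets met exactly.
banana only: max(93/17, 1545/418) = 5.471 servings → $2.19.
lentils only: max(93/26, 1545/361) = 4.28 servings → $3.85.
salmon only: max(93/26, 1545/373) = 4.142 servings → $13.67.
banana + lentils with both tight: 1.394 servings and 2.665 servings → $2.96.
banana + salmon with both tight: 1.211 servings and 2.785 servings → $9.68.
lentils + salmon with both targets exact would need a negative amount; discard.
Cheapest feasible corner: $2.19.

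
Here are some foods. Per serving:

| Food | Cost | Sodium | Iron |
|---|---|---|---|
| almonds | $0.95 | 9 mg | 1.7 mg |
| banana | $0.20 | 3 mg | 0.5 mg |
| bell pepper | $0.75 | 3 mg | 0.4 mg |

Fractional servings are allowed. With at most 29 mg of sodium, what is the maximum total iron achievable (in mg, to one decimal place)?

Iron per mg sodium: almonds 0.1889, banana 0.1667, bell pepper 0.1333.
With no serving limits, spend the whole sodium allowance on almonds: 29 mg / 9 mg × 1.7 mg = 5.5 mg.

5.5 mg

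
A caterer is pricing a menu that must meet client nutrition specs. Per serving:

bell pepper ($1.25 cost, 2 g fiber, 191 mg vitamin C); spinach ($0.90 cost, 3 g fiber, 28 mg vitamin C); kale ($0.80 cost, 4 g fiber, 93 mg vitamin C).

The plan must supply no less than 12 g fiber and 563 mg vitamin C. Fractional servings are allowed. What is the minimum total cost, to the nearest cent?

$4.07

A basic optimal solution has at most two foods positive. Try each food alone and each pair with both targets met exactly.
bell pepper only: max(12/2, 563/191) = 6 servings → $7.50.
spinach only: max(12/3, 563/28) = 20.11 servings → $18.10.
kale only: max(12/4, 563/93) = 6.054 servings → $4.84.
bell pepper + spinach with both tight: 2.617 servings and 2.255 servings → $5.30.
bell pepper + kale with both tight: 1.965 servings and 2.017 servings → $4.07.
spinach + kale: intersection lies outside the first quadrant.
The minimum over all feasible corners is $4.07.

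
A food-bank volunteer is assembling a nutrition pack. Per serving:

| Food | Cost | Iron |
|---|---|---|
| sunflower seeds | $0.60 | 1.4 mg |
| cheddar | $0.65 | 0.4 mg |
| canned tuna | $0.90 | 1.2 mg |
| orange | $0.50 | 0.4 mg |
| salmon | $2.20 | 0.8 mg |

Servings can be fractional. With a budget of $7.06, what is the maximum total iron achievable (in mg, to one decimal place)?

16.5 mg

Iron per dollar: sunflower seeds 2.333, canned tuna 1.333, orange 0.8, cheddar 0.6154, salmon 0.3636.
With no serving limits, spend the whole cost allowance on sunflower seeds: $7.06 / $0.60 × 1.4 mg = 16.5 mg.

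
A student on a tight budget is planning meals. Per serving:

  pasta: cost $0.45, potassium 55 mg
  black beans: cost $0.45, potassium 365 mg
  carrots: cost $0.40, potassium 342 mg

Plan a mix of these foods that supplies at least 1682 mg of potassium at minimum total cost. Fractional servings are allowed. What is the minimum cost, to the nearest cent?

Cost per mg of potassium: carrots $0.0012, black beans $0.0012, pasta $0.0082.
With no serving limits, use only carrots: 1682 mg / 342 mg = 4.918 servings × $0.40 = $1.97.

$1.97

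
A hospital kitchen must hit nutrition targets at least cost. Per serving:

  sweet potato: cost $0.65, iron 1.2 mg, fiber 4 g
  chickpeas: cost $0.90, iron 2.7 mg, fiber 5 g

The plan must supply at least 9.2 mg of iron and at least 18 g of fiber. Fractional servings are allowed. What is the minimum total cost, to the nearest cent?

$3.20

The cheapest plan sits at a corner of the feasible region — with two constraints it uses at most two foods.
sweet potato only: max(9.2/1.2, 18/4) = 7.667 servings → $4.98.
chickpeas only: max(9.2/2.7, 18/5) = 3.6 servings → $3.24.
sweet potato + chickpeas with both tight: 0.5417 servings and 3.167 servings → $3.20.
The minimum over all feasible corners is $3.20.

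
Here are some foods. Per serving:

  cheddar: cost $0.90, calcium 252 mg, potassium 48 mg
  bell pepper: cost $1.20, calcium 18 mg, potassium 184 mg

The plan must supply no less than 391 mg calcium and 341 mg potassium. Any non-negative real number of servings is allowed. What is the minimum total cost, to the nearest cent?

$3.07

The cheapest plan sits at a corner of the feasible region — with two constraints it uses at most two foods.
cheddar only: max(391/252, 341/48) = 7.104 servings → $6.39.
bell pepper only: max(391/18, 341/184) = 21.72 servings → $26.07.
cheddar + bell pepper with both tight: 1.446 servings and 1.476 servings → $3.07.
So the least-cost plan costs $3.07.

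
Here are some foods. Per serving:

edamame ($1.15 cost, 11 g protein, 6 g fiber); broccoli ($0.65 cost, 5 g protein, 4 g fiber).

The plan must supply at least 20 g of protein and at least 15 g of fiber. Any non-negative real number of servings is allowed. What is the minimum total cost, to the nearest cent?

$2.50

With two linear requirements the optimum uses one or two foods; enumerate the corners.
edamame only: max(20/11, 15/6) = 2.5 servings → $2.88.
broccoli only: max(20/5, 15/4) = 4 servings → $2.60.
edamame + broccoli with both tight: 0.3571 servings and 3.214 servings → $2.50.
Cheapest feasible corner: $2.50.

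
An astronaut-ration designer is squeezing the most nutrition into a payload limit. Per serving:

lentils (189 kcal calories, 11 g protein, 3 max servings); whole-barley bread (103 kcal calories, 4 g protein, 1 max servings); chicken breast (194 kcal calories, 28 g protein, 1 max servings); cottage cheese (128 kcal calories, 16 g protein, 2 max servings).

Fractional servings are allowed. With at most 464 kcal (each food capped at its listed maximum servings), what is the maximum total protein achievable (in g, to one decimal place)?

Protein per kcal: chicken breast 0.1443, cottage cheese 0.125, lentils 0.0582, whole-barley bread 0.03883.
Take 1 serving of chicken breast: uses 194 kcal, +28.0 g protein (running total 28.0 g).
Take 2 servings of cottage cheese: uses 256 kcal, +32.0 g protein (running total 60.0 g).
Take 0.07407 servings of lentils: uses 14 kcal, +0.8 g protein (running total 60.8 g).
Filling greedily by protein-per-kcal is optimal for one linear limit, giving 60.8 g.

60.8 g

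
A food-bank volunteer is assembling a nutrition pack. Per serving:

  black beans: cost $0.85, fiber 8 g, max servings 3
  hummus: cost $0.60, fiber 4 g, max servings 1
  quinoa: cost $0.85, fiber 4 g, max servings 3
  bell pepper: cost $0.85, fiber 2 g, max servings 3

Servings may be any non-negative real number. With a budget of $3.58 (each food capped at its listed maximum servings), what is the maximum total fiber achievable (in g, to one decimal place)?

Fiber per dollar: black beans 9.412, hummus 6.667, quinoa 4.706, bell pepper 2.353.
Take 3 servings of black beans: spends $2.55, +24.0 g fiber (running total 24.0 g).
Take 1 serving of hummus: spends $0.60, +4.0 g fiber (running total 28.0 g).
Take 0.5059 servings of quinoa: spends $0.43, +2.0 g fiber (running total 30.0 g).
Greedy by best ratio exhausts the cost allowance optimally: 30.0 g.

30.0 g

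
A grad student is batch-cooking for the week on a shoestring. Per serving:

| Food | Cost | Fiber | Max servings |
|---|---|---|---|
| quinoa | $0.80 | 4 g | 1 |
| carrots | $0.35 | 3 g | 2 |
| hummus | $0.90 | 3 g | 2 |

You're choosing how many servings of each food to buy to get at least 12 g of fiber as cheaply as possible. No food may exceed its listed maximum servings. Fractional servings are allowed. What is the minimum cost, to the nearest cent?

Cost per g of fiber: carrots $0.1167, quinoa $0.2000, hummus $0.3000.
Take 2 servings of carrots: +6.0 g fiber for $0.70 (total $0.70, still need 6.0 g).
Take 1 serving of quinoa: +4.0 g fiber for $0.80 (total $1.50, still need 2.0 g).
Take 0.6667 servings of hummus: +2.0 g fiber for $0.60 (total $2.10, still need 0.0 g).
Filling from the cheapest source first is optimal under one linear minimum: $2.10.

$2.10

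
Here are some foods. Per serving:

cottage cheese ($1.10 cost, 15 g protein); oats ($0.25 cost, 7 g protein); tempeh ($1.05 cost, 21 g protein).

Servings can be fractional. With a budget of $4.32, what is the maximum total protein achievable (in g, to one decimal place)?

Protein per dollar: oats 28, tempeh 20, cottage cheese 13.64.
With no serving limits, spend the whole cost allowance on oats: $4.32 / $0.25 × 7 g = 121.0 g.

121.0 g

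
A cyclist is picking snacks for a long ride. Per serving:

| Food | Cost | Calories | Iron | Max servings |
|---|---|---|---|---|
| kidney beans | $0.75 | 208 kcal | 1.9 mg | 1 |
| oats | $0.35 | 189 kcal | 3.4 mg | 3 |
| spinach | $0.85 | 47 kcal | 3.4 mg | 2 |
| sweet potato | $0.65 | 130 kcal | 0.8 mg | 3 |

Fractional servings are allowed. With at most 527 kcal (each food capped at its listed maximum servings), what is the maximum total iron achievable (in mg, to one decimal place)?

Iron per kcal: spinach 0.07234, oats 0.01799, kidney beans 0.009135, sweet potato 0.006154.
Take 2 servings of spinach: uses 94 kcal, +6.8 mg iron (running total 6.8 mg).
Take 2.291 servings of oats: uses 433 kcal, +7.8 mg iron (running total 14.6 mg).
Greedy by best ratio exhausts the calories allowance optimally: 14.6 mg.

14.6 mg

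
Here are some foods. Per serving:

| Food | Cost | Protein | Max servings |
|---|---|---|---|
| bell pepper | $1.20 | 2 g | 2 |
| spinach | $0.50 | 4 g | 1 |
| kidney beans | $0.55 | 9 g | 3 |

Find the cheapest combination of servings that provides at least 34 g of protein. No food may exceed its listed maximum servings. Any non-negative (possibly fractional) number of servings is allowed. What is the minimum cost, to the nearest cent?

Cost per g of protein: kidney beans $0.0611, spinach $0.1250, bell pepper $0.6000.
Take 3 servings of kidney beans: +27.0 g protein for $1.65 (total $1.65, still need 7.0 g).
Take 1 serving of spinach: +4.0 g protein for $0.50 (total $2.15, still need 3.0 g).
Take 1.5 servings of bell pepper: +3.0 g protein for $1.80 (total $3.95, still need 0.0 g).
Filling from the cheapest source first is optimal under one linear minimum: $3.95.

$3.95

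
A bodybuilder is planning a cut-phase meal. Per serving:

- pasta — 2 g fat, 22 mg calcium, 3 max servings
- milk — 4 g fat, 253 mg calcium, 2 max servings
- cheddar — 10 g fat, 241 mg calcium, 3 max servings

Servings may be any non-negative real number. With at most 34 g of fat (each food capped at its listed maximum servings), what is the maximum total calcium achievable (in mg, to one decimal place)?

1132.6 mg

Calcium per g fat: milk 63.25, cheddar 24.1, pasta 11.
Take 2 servings of milk: uses 8 g fat, +506.0 mg calcium (running total 506.0 mg).
Take 2.6 servings of cheddar: uses 26 g fat, +626.6 mg calcium (running total 1132.6 mg).
Filling greedily by calcium-per-g fat is optimal for one linear limit, giving 1132.6 mg.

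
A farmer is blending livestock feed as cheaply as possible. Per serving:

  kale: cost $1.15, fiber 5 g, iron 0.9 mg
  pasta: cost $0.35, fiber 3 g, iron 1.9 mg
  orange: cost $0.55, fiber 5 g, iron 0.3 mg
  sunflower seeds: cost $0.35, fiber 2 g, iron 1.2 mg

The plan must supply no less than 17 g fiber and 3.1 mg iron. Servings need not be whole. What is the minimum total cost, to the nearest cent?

$1.89

An LP optimum is at a vertex; with two nutrient constraints at most two foods are used. Check each candidate.
kale only: max(17/5, 3.1/0.9) = 3.444 servings → $3.96.
pasta only: max(17/3, 3.1/1.9) = 5.667 servings → $1.98.
orange only: max(17/5, 3.1/0.3) = 10.33 servings → $5.68.
sunflower seeds only: max(17/2, 3.1/1.2) = 8.5 servings → $2.98.
kale + pasta with both tight: 3.382 servings and 0.02941 servings → $3.90.
kale + orange: the both-tight solution has a negative serving — not a feasible corner.
kale + sunflower seeds with both tight: 3.381 servings and 0.04762 servings → $3.90.
pasta + orange with both tight: 1.209 servings and 2.674 servings → $1.89.
pasta + sunflower seeds: intersection lies outside the first quadrant.
orange + sunflower seeds with both tight: 2.63 servings and 1.926 servings → $2.12.
So the least-cost plan costs $1.89.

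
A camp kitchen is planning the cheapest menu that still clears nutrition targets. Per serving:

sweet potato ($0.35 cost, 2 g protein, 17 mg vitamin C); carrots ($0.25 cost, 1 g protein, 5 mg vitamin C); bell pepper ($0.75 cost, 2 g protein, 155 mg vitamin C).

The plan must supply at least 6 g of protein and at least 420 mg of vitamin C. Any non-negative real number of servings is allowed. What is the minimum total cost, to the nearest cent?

$2.12

Minimising a linear cost over {protein ≥ 6, vitamin C ≥ 420, servings ≥ 0} — the optimum is at a vertex, using one or two foods.
sweet potato only: max(6/2, 420/17) = 24.71 servings → $8.65.
carrots only: max(6/1, 420/5) = 84 servings → $21.00.
bell pepper only: max(6/2, 420/155) = 3 servings → $2.25.
sweet potato + carrots with both targets exact would need a negative amount; discard.
sweet potato + bell pepper with both tight: 0.3261 servings and 2.674 servings → $2.12.
carrots + bell pepper with both tight: 0.6207 servings and 2.69 servings → $2.17.
Cheapest feasible corner: $2.12.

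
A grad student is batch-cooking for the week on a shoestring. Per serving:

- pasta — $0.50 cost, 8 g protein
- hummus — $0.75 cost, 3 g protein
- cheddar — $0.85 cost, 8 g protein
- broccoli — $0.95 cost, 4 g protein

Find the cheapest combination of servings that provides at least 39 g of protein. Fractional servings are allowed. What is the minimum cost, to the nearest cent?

$2.44

Cost per g of protein: pasta $0.0625, cheddar $0.1062, broccoli $0.2375, hummus $0.2500.
With no serving limits, use only pasta: 39 g / 8 g = 4.875 servings × $0.50 = $2.44.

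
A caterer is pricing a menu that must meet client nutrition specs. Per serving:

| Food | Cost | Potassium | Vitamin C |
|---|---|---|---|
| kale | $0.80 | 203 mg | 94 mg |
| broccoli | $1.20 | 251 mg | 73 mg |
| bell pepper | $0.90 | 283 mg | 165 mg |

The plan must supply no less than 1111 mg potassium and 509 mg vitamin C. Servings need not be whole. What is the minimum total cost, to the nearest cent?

$3.53

Compare the cost at each extreme point of the feasible region.
kale only: max(1111/203, 509/94) = 5.473 servings → $4.38.
broccoli only: max(1111/251, 509/73) = 6.973 servings → $8.37.
bell pepper only: max(1111/283, 509/165) = 3.926 servings → $3.53.
kale + broccoli with both tight: 5.317 servings and 0.1262 servings → $4.40.
kale + bell pepper: the both-tight solution has a negative serving — not a feasible corner.
broccoli + bell pepper with both tight: 1.892 servings and 2.248 servings → $4.29.
Cheapest feasible corner: $3.53.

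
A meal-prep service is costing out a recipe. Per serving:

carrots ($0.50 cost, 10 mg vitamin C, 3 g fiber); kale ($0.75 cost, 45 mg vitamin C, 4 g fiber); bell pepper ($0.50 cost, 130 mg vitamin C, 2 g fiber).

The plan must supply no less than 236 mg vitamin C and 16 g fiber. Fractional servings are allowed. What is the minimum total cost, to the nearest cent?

$2.91

The cheapest plan sits at a corner of the feasible region — with two constraints it uses at most two foods.
carrots only: max(236/10, 16/3) = 23.6 servings → $11.80.
kale only: max(236/45, 16/4) = 5.244 servings → $3.93.
bell pepper only: max(236/130, 16/2) = 8 servings → $4.00.
carrots + kale: intersection lies outside the first quadrant.
carrots + bell pepper with both tight: 4.346 servings and 1.481 servings → $2.91.
kale + bell pepper with both tight: 3.74 servings and 0.5209 servings → $3.07.
The minimum over all feasible corners is $2.91.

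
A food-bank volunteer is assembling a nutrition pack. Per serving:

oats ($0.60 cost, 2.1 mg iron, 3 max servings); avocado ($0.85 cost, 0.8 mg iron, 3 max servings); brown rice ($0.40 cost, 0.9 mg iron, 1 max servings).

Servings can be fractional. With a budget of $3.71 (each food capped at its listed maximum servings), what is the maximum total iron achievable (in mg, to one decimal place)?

Iron per dollar: oats 3.5, brown rice 2.25, avocado 0.9412.
Take 3 servings of oats: spends $1.80, +6.3 mg iron (running total 6.3 mg).
Take 1 serving of brown rice: spends $0.40, +0.9 mg iron (running total 7.2 mg).
Take 1.776 servings of avocado: spends $1.51, +1.4 mg iron (running total 8.6 mg).
Filling greedily by iron-per-dollar is optimal for one linear limit, giving 8.6 mg.

8.6 mg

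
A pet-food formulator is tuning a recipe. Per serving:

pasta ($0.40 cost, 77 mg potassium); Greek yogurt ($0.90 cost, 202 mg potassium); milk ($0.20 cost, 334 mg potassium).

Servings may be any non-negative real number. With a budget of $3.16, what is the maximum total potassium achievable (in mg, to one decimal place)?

5277.2 mg

Potassium per dollar: milk 1670, Greek yogurt 224.4, pasta 192.5.
With no serving limits, spend the whole cost allowance on milk: $3.16 / $0.20 × 334 mg = 5277.2 mg.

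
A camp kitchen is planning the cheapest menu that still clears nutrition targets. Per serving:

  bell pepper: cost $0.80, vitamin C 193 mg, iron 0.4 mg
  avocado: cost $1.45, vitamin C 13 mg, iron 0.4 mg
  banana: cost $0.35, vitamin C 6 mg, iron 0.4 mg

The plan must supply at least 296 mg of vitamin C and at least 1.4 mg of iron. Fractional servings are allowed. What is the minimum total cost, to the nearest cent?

$1.89

bell pepper only: max(296/193, 1.4/0.4) = 3.5 servings → $2.80.
avocado only: max(296/13, 1.4/0.4) = 22.77 servings → $33.02.
banana only: max(296/6, 1.4/0.4) = 49.33 servings → $17.27.
bell pepper + avocado with both tight: 1.392 servings and 2.108 servings → $4.17.
bell pepper + banana with both tight: 1.471 servings and 2.029 servings → $1.89.
avocado + banana: intersection lies outside the first quadrant.
The minimum over all feasible corners is $1.89.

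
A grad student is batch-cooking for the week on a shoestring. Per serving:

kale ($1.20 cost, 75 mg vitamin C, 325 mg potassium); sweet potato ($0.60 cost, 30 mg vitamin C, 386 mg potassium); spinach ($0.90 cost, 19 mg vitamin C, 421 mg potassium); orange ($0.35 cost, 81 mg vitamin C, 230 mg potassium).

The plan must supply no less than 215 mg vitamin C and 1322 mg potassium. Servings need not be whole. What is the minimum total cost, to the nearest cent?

At the optimum either one food covers both requirements or two foods hit both targets exactly; no other combination can be cheaper.
kale only: max(215/75, 1322/325) = 4.068 servings → $4.88.
sweet potato only: max(215/30, 1322/386) = 7.167 servings → $4.30.
spinach only: max(215/19, 1322/421) = 11.32 servings → $10.18.
orange only: max(215/81, 1322/230) = 5.748 servings → $2.01.
kale + sweet potato with both tight: 2.257 servings and 1.525 servings → $3.62.
kale + spinach with both tight: 2.575 servings and 1.153 servings → $4.13.
kale + orange: the both-tight solution has a negative serving — not a feasible corner.
sweet potato + spinach: the both-tight solution has a negative serving — not a feasible corner.
sweet potato + orange with both tight: 2.365 servings and 1.778 servings → $2.04.
spinach + orange with both tight: 1.938 servings and 2.2 servings → $2.51.
The minimum over all feasible corners is $2.01.

$2.01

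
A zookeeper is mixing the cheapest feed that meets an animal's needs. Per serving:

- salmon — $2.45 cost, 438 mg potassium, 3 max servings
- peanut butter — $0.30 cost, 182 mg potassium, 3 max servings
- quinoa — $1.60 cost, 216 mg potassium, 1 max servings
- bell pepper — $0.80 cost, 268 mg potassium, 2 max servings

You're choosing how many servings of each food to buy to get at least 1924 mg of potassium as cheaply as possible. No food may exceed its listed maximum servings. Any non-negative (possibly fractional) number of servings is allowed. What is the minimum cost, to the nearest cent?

$7.21

Cost per mg of potassium: peanut butter $0.0016, bell pepper $0.0030, salmon $0.0056, quinoa $0.0074.
Take 3 servings of peanut butter: +546.0 mg potassium for $0.90 (total $0.90, still need 1378.0 mg).
Take 2 servings of bell pepper: +536.0 mg potassium for $1.60 (total $2.50, still need 842.0 mg).
Take 1.922 servings of salmon: +842.0 mg potassium for $4.71 (total $7.21, still need 0.0 mg).
Filling from the cheapest source first is optimal under one linear minimum: $7.21.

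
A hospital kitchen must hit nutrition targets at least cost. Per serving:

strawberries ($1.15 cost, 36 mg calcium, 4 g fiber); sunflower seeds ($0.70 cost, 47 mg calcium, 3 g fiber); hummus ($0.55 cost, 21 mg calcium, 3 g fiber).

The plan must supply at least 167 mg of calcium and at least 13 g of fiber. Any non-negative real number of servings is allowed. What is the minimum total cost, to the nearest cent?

$2.82

For a min-cost LP with two ≥-constraints, a basic feasible solution has at most two positive variables.
strawberries only: max(167/36, 13/4) = 4.639 servings → $5.33.
sunflower seeds only: max(167/47, 13/3) = 4.333 servings → $3.03.
hummus only: max(167/21, 13/3) = 7.952 servings → $4.37.
strawberries + sunflower seeds with both tight: 1.375 servings and 2.5 servings → $3.33.
strawberries + hummus: the both-tight solution has a negative serving — not a feasible corner.
sunflower seeds + hummus with both tight: 2.923 servings and 1.41 servings → $2.82.
Cheapest feasible corner: $2.82.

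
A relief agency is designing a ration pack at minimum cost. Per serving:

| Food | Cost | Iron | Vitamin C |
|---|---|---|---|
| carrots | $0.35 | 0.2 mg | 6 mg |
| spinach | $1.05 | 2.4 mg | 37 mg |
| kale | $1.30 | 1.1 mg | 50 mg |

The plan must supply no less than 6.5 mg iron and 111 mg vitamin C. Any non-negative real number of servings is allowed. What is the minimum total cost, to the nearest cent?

Minimising a linear cost over {iron ≥ 6.5, vitamin C ≥ 111, servings ≥ 0} — the optimum is at a vertex, using one or two foods.
carrots only: max(6.5/0.2, 111/6) = 32.5 servings → $11.38.
spinach only: max(6.5/2.4, 111/37) = 3 servings → $3.15.
kale only: max(6.5/1.1, 111/50) = 5.909 servings → $7.68.
carrots + spinach with both tight: 3.7 servings and 2.4 servings → $3.81.
carrots + kale with both targets exact would need a negative amount; discard.
spinach + kale with both tight: 2.559 servings and 0.3266 servings → $3.11.
Cheapest feasible corner: $3.11.

$3.11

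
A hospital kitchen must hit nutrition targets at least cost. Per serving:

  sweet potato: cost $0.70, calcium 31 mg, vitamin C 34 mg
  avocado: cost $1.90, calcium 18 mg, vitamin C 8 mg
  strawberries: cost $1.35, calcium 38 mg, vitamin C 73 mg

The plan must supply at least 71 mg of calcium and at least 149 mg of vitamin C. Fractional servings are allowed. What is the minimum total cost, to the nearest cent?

$2.76

Minimising a linear cost over {calcium ≥ 71, vitamin C ≥ 149, servings ≥ 0} — the optimum is at a vertex, using one or two foods.
sweet potato only: max(71/31, 149/34) = 4.382 servings → $3.07.
avocado only: max(71/18, 149/8) = 18.62 servings → $35.39.
strawberries only: max(71/38, 149/73) = 2.041 servings → $2.76.
sweet potato + avocado: intersection lies outside the first quadrant.
sweet potato + strawberries: intersection lies outside the first quadrant.
avocado + strawberries: the both-tight solution has a negative serving — not a feasible corner.
The minimum over all feasible corners is $2.76.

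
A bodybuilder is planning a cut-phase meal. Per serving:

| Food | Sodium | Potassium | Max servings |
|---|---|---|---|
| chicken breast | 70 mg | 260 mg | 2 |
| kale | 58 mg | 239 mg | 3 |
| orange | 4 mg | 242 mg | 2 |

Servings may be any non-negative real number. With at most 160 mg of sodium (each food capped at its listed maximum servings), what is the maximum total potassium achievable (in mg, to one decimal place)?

Potassium per mg sodium: orange 60.5, kale 4.121, chicken breast 3.714.
Take 2 servings of orange: uses 8 mg sodium, +484.0 mg potassium (running total 484.0 mg).
Take 2.621 servings of kale: uses 152 mg sodium, +626.3 mg potassium (running total 1110.3 mg).
Filling greedily by potassium-per-mg sodium is optimal for one linear limit, giving 1110.3 mg.

1110.3 mg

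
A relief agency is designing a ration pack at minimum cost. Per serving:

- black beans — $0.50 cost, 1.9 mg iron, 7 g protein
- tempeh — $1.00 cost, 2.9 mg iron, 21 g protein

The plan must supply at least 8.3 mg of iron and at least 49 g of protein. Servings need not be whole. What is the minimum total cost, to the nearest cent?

This is a tiny linear program; its minimum lies at a vertex of the feasible set. List the vertices and price them.
black beans only: max(8.3/1.9, 49/7) = 7 servings → $3.50.
tempeh only: max(8.3/2.9, 49/21) = 2.862 servings → $2.86.
black beans + tempeh with both tight: 1.643 servings and 1.786 servings → $2.61.
So the least-cost plan costs $2.61.

$2.61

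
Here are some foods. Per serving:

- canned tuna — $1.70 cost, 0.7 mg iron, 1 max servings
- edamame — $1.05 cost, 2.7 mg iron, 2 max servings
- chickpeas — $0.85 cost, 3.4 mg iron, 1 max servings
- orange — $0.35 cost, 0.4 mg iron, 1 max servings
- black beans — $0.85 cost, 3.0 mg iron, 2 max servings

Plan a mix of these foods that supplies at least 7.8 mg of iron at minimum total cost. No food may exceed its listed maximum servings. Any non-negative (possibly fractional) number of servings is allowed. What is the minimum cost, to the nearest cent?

$2.10

Cost per mg of iron: chickpeas $0.2500, black beans $0.2833, edamame $0.3889, orange $0.8750, canned tuna $2.4286.
Take 1 serving of chickpeas: +3.4 mg iron for $0.85 (total $0.85, still need 4.4 mg).
Take 1.467 servings of black beans: +4.4 mg iron for $1.25 (total $2.10, still need 0.0 mg).
Filling from the cheapest source first is optimal under one linear minimum: $2.10.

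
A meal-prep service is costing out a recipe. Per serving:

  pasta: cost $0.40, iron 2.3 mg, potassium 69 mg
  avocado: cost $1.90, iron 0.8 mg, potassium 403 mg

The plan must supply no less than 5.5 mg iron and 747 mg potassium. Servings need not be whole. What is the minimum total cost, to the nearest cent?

$3.66

Minimising a linear cost over {iron ≥ 5.5, potassium ≥ 747, servings ≥ 0} — the optimum is at a vertex, using one or two foods.
pasta only: max(5.5/2.3, 747/69) = 10.83 servings → $4.33.
avocado only: max(5.5/0.8, 747/403) = 6.875 servings → $13.06.
pasta + avocado with both tight: 1.857 servings and 1.536 servings → $3.66.
Cheapest feasible corner: $3.66.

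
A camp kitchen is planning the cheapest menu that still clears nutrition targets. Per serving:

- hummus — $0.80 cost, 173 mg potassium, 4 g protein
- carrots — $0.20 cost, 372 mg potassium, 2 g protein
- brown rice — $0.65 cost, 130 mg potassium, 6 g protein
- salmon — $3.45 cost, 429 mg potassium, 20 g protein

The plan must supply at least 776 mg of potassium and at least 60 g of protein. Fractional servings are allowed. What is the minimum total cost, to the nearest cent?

$6.00

Two binding constraints pin down two serving amounts, so the optimal mix uses at most two foods. The candidates are each food alone (scaled to the tighter of potassium/protein) and each pair with both constraints tight.
hummus only: max(776/173, 60/4) = 15 servings → $12.00.
carrots only: max(776/372, 60/2) = 30 servings → $6.00.
brown rice only: max(776/130, 60/6) = 10 servings → $6.50.
salmon only: max(776/429, 60/20) = 3 servings → $10.35.
hummus + carrots: the both-tight solution has a negative serving — not a feasible corner.
hummus + brown rice: the both-tight solution has a negative serving — not a feasible corner.
hummus + salmon: intersection lies outside the first quadrant.
carrots + brown rice with both targets exact would need a negative amount; discard.
carrots + salmon: the both-tight solution has a negative serving — not a feasible corner.
brown rice + salmon: the both-tight solution has a negative serving — not a feasible corner.
Cheapest feasible corner: $6.00.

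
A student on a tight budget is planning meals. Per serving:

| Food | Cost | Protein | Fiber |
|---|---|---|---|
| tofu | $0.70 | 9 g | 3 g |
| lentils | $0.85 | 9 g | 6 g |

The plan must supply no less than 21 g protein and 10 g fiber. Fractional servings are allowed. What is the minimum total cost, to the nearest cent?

The cheapest plan sits at a corner of the feasible region — with two constraints it uses at most two foods.
tofu only: max(21/9, 10/3) = 3.333 servings → $2.33.
lentils only: max(21/9, 10/6) = 2.333 servings → $1.98.
tofu + lentils with both tight: 1.333 servings and 1 serving → $1.78.
The minimum over all feasible corners is $1.78.

$1.78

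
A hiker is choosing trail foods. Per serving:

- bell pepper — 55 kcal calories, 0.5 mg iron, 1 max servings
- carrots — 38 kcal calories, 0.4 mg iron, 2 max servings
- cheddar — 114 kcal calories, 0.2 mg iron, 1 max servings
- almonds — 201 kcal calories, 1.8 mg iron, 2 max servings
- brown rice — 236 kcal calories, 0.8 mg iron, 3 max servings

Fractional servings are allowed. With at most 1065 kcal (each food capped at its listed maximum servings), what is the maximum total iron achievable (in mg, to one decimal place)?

Iron per kcal: carrots 0.01053, bell pepper 0.009091, almonds 0.008955, brown rice 0.00339, cheddar 0.001754.
Take 2 servings of carrots: uses 76 kcal, +0.8 mg iron (running total 0.8 mg).
Take 1 serving of bell pepper: uses 55 kcal, +0.5 mg iron (running total 1.3 mg).
Take 2 servings of almonds: uses 402 kcal, +3.6 mg iron (running total 4.9 mg).
Take 2.254 servings of brown rice: uses 532 kcal, +1.8 mg iron (running total 6.7 mg).
Filling greedily by iron-per-kcal is optimal for one linear limit, giving 6.7 mg.

6.7 mg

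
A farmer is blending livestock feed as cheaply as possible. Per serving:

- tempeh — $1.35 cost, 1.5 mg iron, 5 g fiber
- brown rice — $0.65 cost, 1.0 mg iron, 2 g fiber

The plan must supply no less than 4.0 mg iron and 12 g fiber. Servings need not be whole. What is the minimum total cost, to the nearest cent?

$3.35

An LP optimum is at a vertex; with two nutrient constraints at most two foods are used. Check each candidate.
tempeh only: max(4.0/1.5, 12/5) = 2.667 servings → $3.60.
brown rice only: max(4.0/1.0, 12/2) = 6 servings → $3.90.
tempeh + brown rice with both tight: 2 servings and 1 serving → $3.35.
The minimum over all feasible corners is $3.35.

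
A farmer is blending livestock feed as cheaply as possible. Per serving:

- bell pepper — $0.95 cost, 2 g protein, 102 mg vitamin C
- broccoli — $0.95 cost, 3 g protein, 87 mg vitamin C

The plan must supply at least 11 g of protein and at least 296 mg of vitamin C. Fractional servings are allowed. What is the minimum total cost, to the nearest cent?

Minimising a linear cost over {protein ≥ 11, vitamin C ≥ 296, servings ≥ 0} — the optimum is at a vertex, using one or two foods.
bell pepper only: max(11/2, 296/102) = 5.5 servings → $5.22.
broccoli only: max(11/3, 296/87) = 3.667 servings → $3.48.
bell pepper + broccoli with both targets exact would need a negative amount; discard.
So the least-cost plan costs $3.48.

$3.48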